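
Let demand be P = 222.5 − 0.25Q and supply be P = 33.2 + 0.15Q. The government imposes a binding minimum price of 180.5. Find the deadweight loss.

Competitive equilibrium: 222.5 − 0.25Q = 33.2 + 0.15Q → Q* = 473.25, P* = 104.1875.
At the floor P = 180.5, quantity demanded = (222.5 − 180.5)/0.25 = 168.
Sellers' marginal cost at Q' = 168: 33.2 + 0.15·168 = 58.4.
ΔQ = 473.25 − 168 = 305.25; wedge = 180.5 − 58.4 = 122.1.
DWL = ½ × 305.25 × 122.1 = 18635.51.

18635.51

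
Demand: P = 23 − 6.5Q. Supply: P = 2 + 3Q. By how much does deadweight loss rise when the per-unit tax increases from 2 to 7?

2.37

Competitive equilibrium: 23 − 6.5Q = 2 + 3Q → Q* = 2.2105, P* = 8.6316.
For a per-unit tax t: ΔQ = t/9.5, so DWL = ½·t·(t/9.5) = t²/19.
At t = 2: DWL = 0.211. At t = 7: DWL = 2.579.
Increase = 2.579 − 0.211 = 2.37.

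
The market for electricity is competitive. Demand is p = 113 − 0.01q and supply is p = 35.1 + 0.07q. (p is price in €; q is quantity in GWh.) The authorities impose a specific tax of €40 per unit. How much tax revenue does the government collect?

Competitive equilibrium: 113 − 0.01q = 35.1 + 0.07q → q* = 973.75, p* = 103.2625.
With the tax, the buyer price exceeds the seller price by 40: (113 − 0.01q) − (35.1 + 0.07q) = 40 → q' = 473.75.
Tax revenue = 40 × 473.75 = €18950.

€18950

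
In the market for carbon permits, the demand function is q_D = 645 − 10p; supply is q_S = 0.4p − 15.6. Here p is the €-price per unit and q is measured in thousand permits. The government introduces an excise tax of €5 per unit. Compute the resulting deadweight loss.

€4.81 thousand

In inverse form: demand p = 64.5 − 0.1q, supply p = 39 + 2.5q.
Competitive equilibrium: 64.5 − 0.1q = 39 + 2.5q → q* = 9.8077, p* = 63.5192.
With the tax, the buyer price exceeds the seller price by 5: (64.5 − 0.1q) − (39 + 2.5q) = 5 → q' = 7.8846.
Δq = 9.8077 − 7.8846 = 1.9231; the wedge equals the tax, 5.
DWL = ½ × 1.9231 × 5 = €4.81 thousand.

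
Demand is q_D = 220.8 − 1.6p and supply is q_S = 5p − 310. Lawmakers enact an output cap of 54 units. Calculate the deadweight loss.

599.46

In inverse form: demand p = 138 − 0.625q, supply p = 62 + 0.2q.
Competitive equilibrium: 138 − 0.625q = 62 + 0.2q → q* = 92.1212, p* = 80.4242.
At q = 54: demand price = 138 − 0.625·54 = 104.25; supply price = 62 + 0.2·54 = 72.8.
Δq = 92.1212 − 54 = 38.1212; wedge = 104.25 − 72.8 = 31.45.
Welfare loss = ½ × 38.1212 × 31.45 = 599.46.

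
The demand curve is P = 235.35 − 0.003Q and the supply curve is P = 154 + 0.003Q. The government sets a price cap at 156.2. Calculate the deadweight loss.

Competitive equilibrium: 235.35 − 0.003Q = 154 + 0.003Q → Q* = 13558.3333, P* = 194.675.
At the ceiling P = 156.2, quantity supplied = (156.2 − 154)/0.003 = 733.3333.
Willingness to pay at Q' = 733.3333: 235.35 − 0.003·733.3333 = 233.15.
ΔQ = 13558.3333 − 733.3333 = 12825; wedge = 233.15 − 156.2 = 76.95.
The triangle = ½ × 12825 × 76.95 = 493441.875.

493441.875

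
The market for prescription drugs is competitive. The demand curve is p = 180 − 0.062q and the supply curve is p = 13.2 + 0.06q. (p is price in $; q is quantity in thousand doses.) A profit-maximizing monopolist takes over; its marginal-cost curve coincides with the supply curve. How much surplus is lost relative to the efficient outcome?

$12946.43 thousand

Competitive equilibrium: 180 − 0.062q = 13.2 + 0.06q → q* = 1367.21311, p* = 95.23279.
Marginal revenue: MR = 180 − 0.124q. Set MR = MC: 180 − 0.124q = 13.2 + 0.06q → q_m = 906.52174.
Price p_m = 180 − 0.062·906.52174 = 123.79565; MC(q_m) = 13.2 + 0.06·906.52174 = 67.5913.
Competitive q* = 1367.21311, so Δq = 460.69137; wedge = 123.79565 − 67.5913 = 56.20435.
Deadweight loss = ½ × 460.69137 × 56.20435 = $12946.43 thousand.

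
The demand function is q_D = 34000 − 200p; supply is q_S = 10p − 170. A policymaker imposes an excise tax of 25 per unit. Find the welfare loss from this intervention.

In inverse form: demand p = 170 − 0.005q, supply p = 17 + 0.1q.
Competitive equilibrium: 170 − 0.005q = 17 + 0.1q → q* = 1457.1429, p* = 162.7143.
With the tax, the buyer price exceeds the seller price by 25: (170 − 0.005q) − (17 + 0.1q) = 25 → q' = 1219.0476.
Δq = 1457.1429 − 1219.0476 = 238.0953; the wedge equals the tax, 25.
The triangle = ½ × 238.0953 × 25 = 2976.19.

2976.19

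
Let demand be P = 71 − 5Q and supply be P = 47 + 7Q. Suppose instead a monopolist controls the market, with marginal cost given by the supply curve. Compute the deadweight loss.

2.08

Competitive equilibrium: 71 − 5Q = 47 + 7Q → Q* = 2, P* = 61.
Marginal revenue: MR = 71 − 10Q. Set MR = MC: 71 − 10Q = 47 + 7Q → Q_m = 1.4118.
Price P_m = 71 − 5·1.4118 = 63.941; MC(Q_m) = 47 + 7·1.4118 = 56.8826.
Competitive Q* = 2, so ΔQ = 0.5882; wedge = 63.941 − 56.8826 = 7.0584.
The triangle = ½ × 0.5882 × 7.0584 = 2.08.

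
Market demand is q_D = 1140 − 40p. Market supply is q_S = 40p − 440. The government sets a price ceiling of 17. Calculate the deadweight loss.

302.50

In inverse form: demand p = 28.5 − 0.025q, supply p = 11 + 0.025q.
Competitive equilibrium: 28.5 − 0.025q = 11 + 0.025q → q* = 350, p* = 19.75.
At the ceiling p = 17, quantity supplied = (17 − 11)/0.025 = 240.
Willingness to pay at q' = 240: 28.5 − 0.025·240 = 22.5.
Δq = 350 − 240 = 110; wedge = 22.5 − 17 = 5.5.
Deadweight loss = ½ × 110 × 5.5 = 302.50.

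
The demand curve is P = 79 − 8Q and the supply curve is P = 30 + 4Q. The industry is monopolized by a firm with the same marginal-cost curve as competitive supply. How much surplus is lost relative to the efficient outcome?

16.01

Competitive equilibrium: 79 − 8Q = 30 + 4Q → Q* = 4.0833, P* = 46.3333.
Marginal revenue: MR = 79 − 16Q. Set MR = MC: 79 − 16Q = 30 + 4Q → Q_m = 2.45.
Price P_m = 79 − 8·2.45 = 59.4; MC(Q_m) = 30 + 4·2.45 = 39.8.
Competitive Q* = 4.0833, so ΔQ = 1.6333; wedge = 59.4 − 39.8 = 19.6.
Welfare loss = ½ × 1.6333 × 19.6 = 16.01.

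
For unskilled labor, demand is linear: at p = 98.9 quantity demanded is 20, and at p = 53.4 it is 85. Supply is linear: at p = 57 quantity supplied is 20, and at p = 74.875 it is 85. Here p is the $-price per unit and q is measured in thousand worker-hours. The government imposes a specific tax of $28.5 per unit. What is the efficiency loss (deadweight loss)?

$416.54 thousand

Demand slope = (53.4 − 98.9)/(85 − 20) = −0.7, so p = 112.9 − 0.7q.
Supply slope = (74.875 − 57)/(85 − 20) = 0.275, so p = 51.5 + 0.275q.
Competitive equilibrium: 112.9 − 0.7q = 51.5 + 0.275q → q* = 62.9744, p* = 68.8179.
With the tax, the buyer price exceeds the seller price by 28.5: (112.9 − 0.7q) − (51.5 + 0.275q) = 28.5 → q' = 33.7436.
Δq = 62.9744 − 33.7436 = 29.2308; the wedge equals the tax, 28.5.
DWL = ½ × 29.2308 × 28.5 = $416.54 thousand.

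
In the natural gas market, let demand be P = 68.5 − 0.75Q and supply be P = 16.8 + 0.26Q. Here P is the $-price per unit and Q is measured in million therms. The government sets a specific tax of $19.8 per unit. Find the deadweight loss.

$194.08 million

Competitive equilibrium: 68.5 − 0.75Q = 16.8 + 0.26Q → Q* = 51.1881, P* = 30.1089.
With the tax, the buyer price exceeds the seller price by 19.8: (68.5 − 0.75Q) − (16.8 + 0.26Q) = 19.8 → Q' = 31.5842.
ΔQ = 51.1881 − 31.5842 = 19.6039; the wedge equals the tax, 19.8.
DWL = ½ × 19.6039 × 19.8 = $194.08 million.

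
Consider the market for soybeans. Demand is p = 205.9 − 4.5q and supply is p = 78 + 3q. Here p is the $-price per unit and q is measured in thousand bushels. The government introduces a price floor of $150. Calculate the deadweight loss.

Competitive equilibrium: 205.9 − 4.5q = 78 + 3q → q* = 17.0533, p* = 129.16.
At the floor p = 150, quantity demanded = (205.9 − 150)/4.5 = 12.4222.
Sellers' marginal cost at q' = 12.4222: 78 + 3·12.4222 = 115.2666.
Δq = 17.0533 − 12.4222 = 4.6311; wedge = 150 − 115.2666 = 34.7334.
The triangle = ½ × 4.6311 × 34.7334 = $80.43 thousand.

$80.43 thousand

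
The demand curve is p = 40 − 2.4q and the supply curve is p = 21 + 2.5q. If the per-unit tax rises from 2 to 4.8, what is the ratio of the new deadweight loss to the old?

5.76

Competitive equilibrium: 40 − 2.4q = 21 + 2.5q → q* = 3.8776, p* = 30.6939.
For a per-unit tax t: Δq = t/4.9, so DWL = ½·t·(t/4.9) = t²/9.8.
At t = 2: DWL = 0.408. At t = 4.8: DWL = 2.351.
Ratio = (4.8/2)² = 5.76.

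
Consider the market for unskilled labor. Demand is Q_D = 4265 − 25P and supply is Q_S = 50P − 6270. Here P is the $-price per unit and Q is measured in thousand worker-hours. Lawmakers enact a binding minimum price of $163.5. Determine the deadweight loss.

In inverse form: demand P = 170.6 − 0.04Q, supply P = 125.4 + 0.02Q.
Competitive equilibrium: 170.6 − 0.04Q = 125.4 + 0.02Q → Q* = 753.3333, P* = 140.4667.
At the floor P = 163.5, quantity demanded = (170.6 − 163.5)/0.04 = 177.5.
Sellers' marginal cost at Q' = 177.5: 125.4 + 0.02·177.5 = 128.95.
ΔQ = 753.3333 − 177.5 = 575.8333; wedge = 163.5 − 128.95 = 34.55.
Deadweight loss = ½ × 575.8333 × 34.55 = $9947.52 thousand.

$9947.52 thousand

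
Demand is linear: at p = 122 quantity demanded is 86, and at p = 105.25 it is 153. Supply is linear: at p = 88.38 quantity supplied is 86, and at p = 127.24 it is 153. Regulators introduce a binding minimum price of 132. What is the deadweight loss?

2689.71

Demand slope = (105.25 − 122)/(153 − 86) = −0.25, so p = 143.5 − 0.25q.
Supply slope = (127.24 − 88.38)/(153 − 86) = 0.58, so p = 38.5 + 0.58q.
Competitive equilibrium: 143.5 − 0.25q = 38.5 + 0.58q → q* = 126.506, p* = 111.8735.
At the floor p = 132, quantity demanded = (143.5 − 132)/0.25 = 46.
Sellers' marginal cost at q' = 46: 38.5 + 0.58·46 = 65.18.
Δq = 126.506 − 46 = 80.506; wedge = 132 − 65.18 = 66.82.
Welfare loss = ½ × 80.506 × 66.82 = 2689.71.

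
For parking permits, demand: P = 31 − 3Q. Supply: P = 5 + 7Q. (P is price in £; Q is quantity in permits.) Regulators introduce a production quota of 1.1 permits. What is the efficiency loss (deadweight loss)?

Competitive equilibrium: 31 − 3Q = 5 + 7Q → Q* = 2.6, P* = 23.2.
At Q = 1.1: demand price = 31 − 3·1.1 = 27.7; supply price = 5 + 7·1.1 = 12.7.
ΔQ = 2.6 − 1.1 = 1.5; wedge = 27.7 − 12.7 = 15.
Deadweight loss = ½ × 1.5 × 15 = £11.25.

£11.25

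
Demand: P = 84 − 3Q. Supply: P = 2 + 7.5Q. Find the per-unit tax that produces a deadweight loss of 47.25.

Competitive equilibrium: 84 − 3Q = 2 + 7.5Q → Q* = 7.8095, P* = 60.5714.
A tax t gives ΔQ = t/10.5 and wedge t, so DWL = t²/21.
t²/21 = 47.25 → t² = 992.25 → t = 31.5.

31.5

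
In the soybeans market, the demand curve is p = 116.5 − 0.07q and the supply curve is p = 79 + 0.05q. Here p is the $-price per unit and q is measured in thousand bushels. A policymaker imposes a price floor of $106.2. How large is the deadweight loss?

Competitive equilibrium: 116.5 − 0.07q = 79 + 0.05q → q* = 312.5, p* = 94.625.
At the floor p = 106.2, quantity demanded = (116.5 − 106.2)/0.07 = 147.1429.
Sellers' marginal cost at q' = 147.1429: 79 + 0.05·147.1429 = 86.3571.
Δq = 312.5 − 147.1429 = 165.3571; wedge = 106.2 − 86.3571 = 19.8429.
The triangle = ½ × 165.3571 × 19.8429 = $1640.58 thousand.

$1640.58 thousand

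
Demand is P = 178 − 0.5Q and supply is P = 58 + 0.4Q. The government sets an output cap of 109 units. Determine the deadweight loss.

Competitive equilibrium: 178 − 0.5Q = 58 + 0.4Q → Q* = 133.3333, P* = 111.3333.
At Q = 109: demand price = 178 − 0.5·109 = 123.5; supply price = 58 + 0.4·109 = 101.6.
ΔQ = 133.3333 − 109 = 24.3333; wedge = 123.5 − 101.6 = 21.9.
DWL = ½ × 24.3333 × 21.9 = 266.45.

266.45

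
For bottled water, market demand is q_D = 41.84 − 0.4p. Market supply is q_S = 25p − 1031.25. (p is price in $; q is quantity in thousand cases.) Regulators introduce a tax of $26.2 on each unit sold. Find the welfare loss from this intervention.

In inverse form: demand p = 104.6 − 2.5q, supply p = 41.25 + 0.04q.
Competitive equilibrium: 104.6 − 2.5q = 41.25 + 0.04q → q* = 24.9409, p* = 42.2476.
With the tax, the buyer price exceeds the seller price by 26.2: (104.6 − 2.5q) − (41.25 + 0.04q) = 26.2 → q' = 14.626.
Δq = 24.9409 − 14.626 = 10.3149; the wedge equals the tax, 26.2.
DWL = ½ × 10.3149 × 26.2 = $135.13 thousand.

$135.13 thousand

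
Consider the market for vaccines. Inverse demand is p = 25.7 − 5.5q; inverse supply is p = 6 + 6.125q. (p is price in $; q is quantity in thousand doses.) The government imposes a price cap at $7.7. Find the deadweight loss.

$11.67 thousand

Competitive equilibrium: 25.7 − 5.5q = 6 + 6.125q → q* = 1.6946, p* = 16.3796.
At the ceiling p = 7.7, quantity supplied = (7.7 − 6)/6.125 = 0.2776.
Willingness to pay at q' = 0.2776: 25.7 − 5.5·0.2776 = 24.1732.
Δq = 1.6946 − 0.2776 = 1.417; wedge = 24.1732 − 7.7 = 16.4732.
Welfare loss = ½ × 1.417 × 16.4732 = $11.67 thousand.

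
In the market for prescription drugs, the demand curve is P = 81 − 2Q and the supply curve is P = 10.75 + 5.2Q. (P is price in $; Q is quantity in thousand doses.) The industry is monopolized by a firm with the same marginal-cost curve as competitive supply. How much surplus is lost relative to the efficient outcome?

Competitive equilibrium: 81 − 2Q = 10.75 + 5.2Q → Q* = 9.7569, P* = 61.4861.
Marginal revenue: MR = 81 − 4Q. Set MR = MC: 81 − 4Q = 10.75 + 5.2Q → Q_m = 7.6359.
Price P_m = 81 − 2·7.6359 = 65.7282; MC(Q_m) = 10.75 + 5.2·7.6359 = 50.4567.
Competitive Q* = 9.7569, so ΔQ = 2.121; wedge = 65.7282 − 50.4567 = 15.2715.
The triangle = ½ × 2.121 × 15.2715 = $16.20 thousand.

$16.20 thousand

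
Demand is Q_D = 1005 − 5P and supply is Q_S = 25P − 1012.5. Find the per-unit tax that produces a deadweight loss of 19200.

In inverse form: demand P = 201 − 0.2Q, supply P = 40.5 + 0.04Q.
Competitive equilibrium: 201 − 0.2Q = 40.5 + 0.04Q → Q* = 668.75, P* = 67.25.
A tax t gives ΔQ = t/0.24 and wedge t, so DWL = t²/0.48.
t²/0.48 = 19200 → t² = 9216 → t = 96.

96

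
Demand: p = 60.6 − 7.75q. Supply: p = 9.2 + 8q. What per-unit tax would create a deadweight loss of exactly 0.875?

Competitive equilibrium: 60.6 − 7.75q = 9.2 + 8q → q* = 3.2635, p* = 35.3079.
A tax t gives Δq = t/15.75 and wedge t, so DWL = t²/31.5.
t²/31.5 = 0.875 → t² = 27.5625 → t = 5.25.

5.25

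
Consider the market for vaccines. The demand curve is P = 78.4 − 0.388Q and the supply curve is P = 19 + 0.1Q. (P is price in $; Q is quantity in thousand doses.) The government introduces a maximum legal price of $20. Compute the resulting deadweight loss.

$3045.52 thousand

Competitive equilibrium: 78.4 − 0.388Q = 19 + 0.1Q → Q* = 121.7213, P* = 31.1721.
At the ceiling P = 20, quantity supplied = (20 − 19)/0.1 = 10.
Willingness to pay at Q' = 10: 78.4 − 0.388·10 = 74.52.
ΔQ = 121.7213 − 10 = 111.7213; wedge = 74.52 − 20 = 54.52.
Welfare loss = ½ × 111.7213 × 54.52 = $3045.52 thousand.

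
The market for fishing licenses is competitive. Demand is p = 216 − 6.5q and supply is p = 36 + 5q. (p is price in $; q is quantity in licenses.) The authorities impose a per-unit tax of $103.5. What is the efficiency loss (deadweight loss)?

$465.75

Competitive equilibrium: 216 − 6.5q = 36 + 5q → q* = 15.6522, p* = 114.2609.
With the tax, the buyer price exceeds the seller price by 103.5: (216 − 6.5q) − (36 + 5q) = 103.5 → q' = 6.6522.
Δq = 15.6522 − 6.6522 = 9; the wedge equals the tax, 103.5.
Welfare loss = ½ × 9 × 103.5 = $465.75.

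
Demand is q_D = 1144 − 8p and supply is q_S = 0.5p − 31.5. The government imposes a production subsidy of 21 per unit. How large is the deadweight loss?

In inverse form: demand p = 143 − 0.125q, supply p = 63 + 2q.
Competitive equilibrium: 143 − 0.125q = 63 + 2q → q* = 37.6471, p* = 138.2941.
The subsidy lowers effective supply by 21: p = 42 + 2q.
New quantity: 143 − 0.125q = 42 + 2q → q' = 47.5294.
Overproduction Δq = 47.5294 − 37.6471 = 9.8823; wedge = subsidy = 21.
Deadweight loss = ½ × 9.8823 × 21 = 103.76.

103.76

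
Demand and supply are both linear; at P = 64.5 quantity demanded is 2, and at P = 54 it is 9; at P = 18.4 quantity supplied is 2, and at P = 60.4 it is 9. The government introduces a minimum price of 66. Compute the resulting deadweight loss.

Demand slope = (54 − 64.5)/(9 − 2) = −1.5, so P = 67.5 − 1.5Q.
Supply slope = (60.4 − 18.4)/(9 − 2) = 6, so P = 6.4 + 6Q.
Competitive equilibrium: 67.5 − 1.5Q = 6.4 + 6Q → Q* = 8.1467, P* = 55.28.
At the floor P = 66, quantity demanded = (67.5 − 66)/1.5 = 1.
Sellers' marginal cost at Q' = 1: 6.4 + 6·1 = 12.4.
ΔQ = 8.1467 − 1 = 7.1467; wedge = 66 − 12.4 = 53.6.
Deadweight loss = ½ × 7.1467 × 53.6 = 191.53.

191.53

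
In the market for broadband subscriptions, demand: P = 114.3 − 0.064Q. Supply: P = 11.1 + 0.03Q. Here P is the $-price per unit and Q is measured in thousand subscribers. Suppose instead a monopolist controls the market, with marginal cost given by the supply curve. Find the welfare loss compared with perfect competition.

$9294.96 thousand

Competitive equilibrium: 114.3 − 0.064Q = 11.1 + 0.03Q → Q* = 1097.87234, P* = 44.03617.
Marginal revenue: MR = 114.3 − 0.128Q. Set MR = MC: 114.3 − 0.128Q = 11.1 + 0.03Q → Q_m = 653.16456.
Price P_m = 114.3 − 0.064·653.16456 = 72.49747; MC(Q_m) = 11.1 + 0.03·653.16456 = 30.69494.
Competitive Q* = 1097.87234, so ΔQ = 444.70778; wedge = 72.49747 − 30.69494 = 41.80253.
The triangle = ½ × 444.70778 × 41.80253 = $9294.96 thousand.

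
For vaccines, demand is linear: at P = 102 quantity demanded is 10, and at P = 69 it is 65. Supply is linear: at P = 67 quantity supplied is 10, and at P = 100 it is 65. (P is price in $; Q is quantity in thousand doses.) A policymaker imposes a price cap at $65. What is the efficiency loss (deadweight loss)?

$633.75 thousand

Demand slope = (69 − 102)/(65 − 10) = −0.6, so P = 108 − 0.6Q.
Supply slope = (100 − 67)/(65 − 10) = 0.6, so P = 61 + 0.6Q.
Competitive equilibrium: 108 − 0.6Q = 61 + 0.6Q → Q* = 39.1667, P* = 84.5.
At the ceiling P = 65, quantity supplied = (65 − 61)/0.6 = 6.6667.
Willingness to pay at Q' = 6.6667: 108 − 0.6·6.6667 = 104.
ΔQ = 39.1667 − 6.6667 = 32.5; wedge = 104 − 65 = 39.
The triangle = ½ × 32.5 × 39 = $633.75 thousand.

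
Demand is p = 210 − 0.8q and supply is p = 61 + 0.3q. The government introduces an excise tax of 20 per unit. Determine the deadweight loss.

Competitive equilibrium: 210 − 0.8q = 61 + 0.3q → q* = 135.4545, p* = 101.6364.
With the tax, the buyer price exceeds the seller price by 20: (210 − 0.8q) − (61 + 0.3q) = 20 → q' = 117.2727.
Δq = 135.4545 − 117.2727 = 18.1818; the wedge equals the tax, 20.
The triangle = ½ × 18.1818 × 20 = 181.82.

181.82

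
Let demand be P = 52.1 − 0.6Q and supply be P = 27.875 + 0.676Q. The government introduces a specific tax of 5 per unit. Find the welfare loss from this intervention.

Competitive equilibrium: 52.1 − 0.6Q = 27.875 + 0.676Q → Q* = 18.9851, P* = 40.7089.
With the tax, the buyer price exceeds the seller price by 5: (52.1 − 0.6Q) − (27.875 + 0.676Q) = 5 → Q' = 15.0666.
ΔQ = 18.9851 − 15.0666 = 3.9185; the wedge equals the tax, 5.
Deadweight loss = ½ × 3.9185 × 5 = 9.80.

9.80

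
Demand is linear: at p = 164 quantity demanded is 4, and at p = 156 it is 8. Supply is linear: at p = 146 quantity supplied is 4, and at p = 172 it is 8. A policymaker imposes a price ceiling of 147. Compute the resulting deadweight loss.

16.39

Demand slope = (156 − 164)/(8 − 4) = −2, so p = 172 − 2q.
Supply slope = (172 − 146)/(8 − 4) = 6.5, so p = 120 + 6.5q.
Competitive equilibrium: 172 − 2q = 120 + 6.5q → q* = 6.1176, p* = 159.7647.
At the ceiling p = 147, quantity supplied = (147 − 120)/6.5 = 4.1538.
Willingness to pay at q' = 4.1538: 172 − 2·4.1538 = 163.6924.
Δq = 6.1176 − 4.1538 = 1.9638; wedge = 163.6924 − 147 = 16.6924.
Welfare loss = ½ × 1.9638 × 16.6924 = 16.39.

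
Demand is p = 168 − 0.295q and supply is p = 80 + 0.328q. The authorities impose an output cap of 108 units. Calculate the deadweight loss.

Competitive equilibrium: 168 − 0.295q = 80 + 0.328q → q* = 141.252, p* = 126.3307.
At q = 108: demand price = 168 − 0.295·108 = 136.14; supply price = 80 + 0.328·108 = 115.424.
Δq = 141.252 − 108 = 33.252; wedge = 136.14 − 115.424 = 20.716.
Welfare loss = ½ × 33.252 × 20.716 = 344.42.

344.42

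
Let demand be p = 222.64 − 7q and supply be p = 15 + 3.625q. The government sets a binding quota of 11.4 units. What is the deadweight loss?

Competitive equilibrium: 222.64 − 7q = 15 + 3.625q → q* = 19.5426, p* = 85.8419.
At q = 11.4: demand price = 222.64 − 7·11.4 = 142.84; supply price = 15 + 3.625·11.4 = 56.325.
Δq = 19.5426 − 11.4 = 8.1426; wedge = 142.84 − 56.325 = 86.515.
Deadweight loss = ½ × 8.1426 × 86.515 = 352.23.

352.23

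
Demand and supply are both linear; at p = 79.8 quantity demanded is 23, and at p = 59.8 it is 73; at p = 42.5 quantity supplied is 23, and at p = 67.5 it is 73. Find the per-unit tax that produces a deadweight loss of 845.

39

Demand slope = (59.8 − 79.8)/(73 − 23) = −0.4, so p = 89 − 0.4q.
Supply slope = (67.5 − 42.5)/(73 − 23) = 0.5, so p = 31 + 0.5q.
Competitive equilibrium: 89 − 0.4q = 31 + 0.5q → q* = 64.4444, p* = 63.2222.
A tax t gives Δq = t/0.9 and wedge t, so DWL = t²/1.8.
t²/1.8 = 845 → t² = 1521 → t = 39.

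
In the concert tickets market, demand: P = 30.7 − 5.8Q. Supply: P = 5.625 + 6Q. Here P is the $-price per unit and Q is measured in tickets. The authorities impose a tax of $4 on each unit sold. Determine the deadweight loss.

$0.68

Competitive equilibrium: 30.7 − 5.8Q = 5.625 + 6Q → Q* = 2.125, P* = 18.375.
With the tax, the buyer price exceeds the seller price by 4: (30.7 − 5.8Q) − (5.625 + 6Q) = 4 → Q' = 1.786.
ΔQ = 2.125 − 1.786 = 0.339; the wedge equals the tax, 4.
DWL = ½ × 0.339 × 4 = $0.68.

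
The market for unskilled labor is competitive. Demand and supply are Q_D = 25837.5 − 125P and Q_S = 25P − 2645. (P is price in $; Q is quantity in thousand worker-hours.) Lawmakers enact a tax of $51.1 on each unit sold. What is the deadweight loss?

$27200.10 thousand

In inverse form: demand P = 206.7 − 0.008Q, supply P = 105.8 + 0.04Q.
Competitive equilibrium: 206.7 − 0.008Q = 105.8 + 0.04Q → Q* = 2102.0833, P* = 189.8833.
With the tax, the buyer price exceeds the seller price by 51.1: (206.7 − 0.008Q) − (105.8 + 0.04Q) = 51.1 → Q' = 1037.5.
ΔQ = 2102.0833 − 1037.5 = 1064.5833; the wedge equals the tax, 51.1.
DWL = ½ × 1064.5833 × 51.1 = $27200.10 thousand.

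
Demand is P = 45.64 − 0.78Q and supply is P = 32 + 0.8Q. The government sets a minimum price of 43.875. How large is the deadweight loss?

32.06

Competitive equilibrium: 45.64 − 0.78Q = 32 + 0.8Q → Q* = 8.6329, P* = 38.9063.
At the floor P = 43.875, quantity demanded = (45.64 − 43.875)/0.78 = 2.2628.
Sellers' marginal cost at Q' = 2.2628: 32 + 0.8·2.2628 = 33.8102.
ΔQ = 8.6329 − 2.2628 = 6.3701; wedge = 43.875 − 33.8102 = 10.0648.
DWL = ½ × 6.3701 × 10.0648 = 32.06.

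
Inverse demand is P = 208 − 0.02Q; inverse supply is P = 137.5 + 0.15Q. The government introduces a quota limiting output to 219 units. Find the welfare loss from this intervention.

Competitive equilibrium: 208 − 0.02Q = 137.5 + 0.15Q → Q* = 414.7059, P* = 199.7059.
At Q = 219: demand price = 208 − 0.02·219 = 203.62; supply price = 137.5 + 0.15·219 = 170.35.
ΔQ = 414.7059 − 219 = 195.7059; wedge = 203.62 − 170.35 = 33.27.
DWL = ½ × 195.7059 × 33.27 = 3255.57.

3255.57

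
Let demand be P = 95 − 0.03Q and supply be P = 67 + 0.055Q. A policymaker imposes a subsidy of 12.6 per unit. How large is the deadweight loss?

Competitive equilibrium: 95 − 0.03Q = 67 + 0.055Q → Q* = 329.4118, P* = 85.1176.
The subsidy lowers effective supply by 12.6: P = 54.4 + 0.055Q.
New quantity: 95 − 0.03Q = 54.4 + 0.055Q → Q' = 477.6471.
Overproduction ΔQ = 477.6471 − 329.4118 = 148.2353; wedge = subsidy = 12.6.
Welfare loss = ½ × 148.2353 × 12.6 = 933.88.

933.88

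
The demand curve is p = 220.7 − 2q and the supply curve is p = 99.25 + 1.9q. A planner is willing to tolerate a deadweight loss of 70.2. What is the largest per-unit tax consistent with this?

23.4

Competitive equilibrium: 220.7 − 2q = 99.25 + 1.9q → q* = 31.141, p* = 158.4179.
A tax t gives Δq = t/3.9 and wedge t, so DWL = t²/7.8.
t²/7.8 = 70.2 → t² = 547.56 → t = 23.4.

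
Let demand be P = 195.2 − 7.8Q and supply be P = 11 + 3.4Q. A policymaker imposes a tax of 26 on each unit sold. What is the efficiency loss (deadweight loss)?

Competitive equilibrium: 195.2 − 7.8Q = 11 + 3.4Q → Q* = 16.4464, P* = 66.9179.
With the tax, the buyer price exceeds the seller price by 26: (195.2 − 7.8Q) − (11 + 3.4Q) = 26 → Q' = 14.125.
ΔQ = 16.4464 − 14.125 = 2.3214; the wedge equals the tax, 26.
The triangle = ½ × 2.3214 × 26 = 30.18.

30.18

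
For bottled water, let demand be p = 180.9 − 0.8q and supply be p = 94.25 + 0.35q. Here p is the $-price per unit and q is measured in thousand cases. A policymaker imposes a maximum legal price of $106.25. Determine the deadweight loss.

$969.51 thousand

Competitive equilibrium: 180.9 − 0.8q = 94.25 + 0.35q → q* = 75.34783, p* = 120.62174.
At the ceiling p = 106.25, quantity supplied = (106.25 − 94.25)/0.35 = 34.28571.
Willingness to pay at q' = 34.28571: 180.9 − 0.8·34.28571 = 153.47143.
Δq = 75.34783 − 34.28571 = 41.06212; wedge = 153.47143 − 106.25 = 47.22143.
Deadweight loss = ½ × 41.06212 × 47.22143 = $969.51 thousand.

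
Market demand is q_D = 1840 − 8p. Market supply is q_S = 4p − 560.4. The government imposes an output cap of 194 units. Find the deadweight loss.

In inverse form: demand p = 230 − 0.125q, supply p = 140.1 + 0.25q.
Competitive equilibrium: 230 − 0.125q = 140.1 + 0.25q → q* = 239.7333, p* = 200.0333.
At q = 194: demand price = 230 − 0.125·194 = 205.75; supply price = 140.1 + 0.25·194 = 188.6.
Δq = 239.7333 − 194 = 45.7333; wedge = 205.75 − 188.6 = 17.15.
DWL = ½ × 45.7333 × 17.15 = 392.16.

392.16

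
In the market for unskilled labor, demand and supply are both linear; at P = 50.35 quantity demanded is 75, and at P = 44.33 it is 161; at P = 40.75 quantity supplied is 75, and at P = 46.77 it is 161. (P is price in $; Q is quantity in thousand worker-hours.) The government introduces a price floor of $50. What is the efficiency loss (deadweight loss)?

$282.89 thousand

Demand slope = (44.33 − 50.35)/(161 − 75) = −0.07, so P = 55.6 − 0.07Q.
Supply slope = (46.77 − 40.75)/(161 − 75) = 0.07, so P = 35.5 + 0.07Q.
Competitive equilibrium: 55.6 − 0.07Q = 35.5 + 0.07Q → Q* = 143.5714, P* = 45.55.
At the floor P = 50, quantity demanded = (55.6 − 50)/0.07 = 80.
Sellers' marginal cost at Q' = 80: 35.5 + 0.07·80 = 41.1.
ΔQ = 143.5714 − 80 = 63.5714; wedge = 50 − 41.1 = 8.9.
Deadweight loss = ½ × 63.5714 × 8.9 = $282.89 thousand.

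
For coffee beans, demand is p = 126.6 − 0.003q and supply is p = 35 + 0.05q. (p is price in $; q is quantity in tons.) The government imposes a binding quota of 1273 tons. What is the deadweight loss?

Competitive equilibrium: 126.6 − 0.003q = 35 + 0.05q → q* = 1728.30189, p* = 121.41509.
At q = 1273: demand price = 126.6 − 0.003·1273 = 122.781; supply price = 35 + 0.05·1273 = 98.65.
Δq = 1728.30189 − 1273 = 455.30189; wedge = 122.781 − 98.65 = 24.131.
The triangle = ½ × 455.30189 × 24.131 = $5493.44.

$5493.44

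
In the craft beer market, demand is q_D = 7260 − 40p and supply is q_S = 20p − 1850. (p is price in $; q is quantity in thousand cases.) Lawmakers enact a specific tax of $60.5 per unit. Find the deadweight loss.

In inverse form: demand p = 181.5 − 0.025q, supply p = 92.5 + 0.05q.
Competitive equilibrium: 181.5 − 0.025q = 92.5 + 0.05q → q* = 1186.6667, p* = 151.8333.
With the tax, the buyer price exceeds the seller price by 60.5: (181.5 − 0.025q) − (92.5 + 0.05q) = 60.5 → q' = 380.
Δq = 1186.6667 − 380 = 806.6667; the wedge equals the tax, 60.5.
Deadweight loss = ½ × 806.6667 × 60.5 = $24401.67 thousand.

$24401.67 thousand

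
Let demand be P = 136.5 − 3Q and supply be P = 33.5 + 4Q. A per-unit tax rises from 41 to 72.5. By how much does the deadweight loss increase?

255.375

Competitive equilibrium: 136.5 − 3Q = 33.5 + 4Q → Q* = 14.7143, P* = 92.3571.
For a per-unit tax t: ΔQ = t/7, so DWL = ½·t·(t/7) = t²/14.
At t = 41: DWL = 120.071. At t = 72.5: DWL = 375.446.
Increase = 375.446 − 120.071 = 255.375.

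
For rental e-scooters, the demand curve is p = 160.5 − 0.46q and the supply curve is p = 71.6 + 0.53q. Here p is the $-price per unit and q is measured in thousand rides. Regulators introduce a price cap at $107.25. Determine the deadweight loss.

Competitive equilibrium: 160.5 − 0.46q = 71.6 + 0.53q → q* = 89.798, p* = 119.1929.
At the ceiling p = 107.25, quantity supplied = (107.25 − 71.6)/0.53 = 67.2642.
Willingness to pay at q' = 67.2642: 160.5 − 0.46·67.2642 = 129.5585.
Δq = 89.798 − 67.2642 = 22.5338; wedge = 129.5585 − 107.25 = 22.3085.
Deadweight loss = ½ × 22.5338 × 22.3085 = $251.35 thousand.

$251.35 thousand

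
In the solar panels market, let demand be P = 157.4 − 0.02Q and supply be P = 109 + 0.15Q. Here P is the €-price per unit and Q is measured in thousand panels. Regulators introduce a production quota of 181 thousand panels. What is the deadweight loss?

Competitive equilibrium: 157.4 − 0.02Q = 109 + 0.15Q → Q* = 284.7059, P* = 151.7059.
At Q = 181: demand price = 157.4 − 0.02·181 = 153.78; supply price = 109 + 0.15·181 = 136.15.
ΔQ = 284.7059 − 181 = 103.7059; wedge = 153.78 − 136.15 = 17.63.
The triangle = ½ × 103.7059 × 17.63 = €914.17 thousand.

€914.17 thousand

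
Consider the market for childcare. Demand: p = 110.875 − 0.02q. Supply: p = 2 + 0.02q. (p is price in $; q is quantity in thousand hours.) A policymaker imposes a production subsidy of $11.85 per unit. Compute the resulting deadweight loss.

$1755.28 thousand

Competitive equilibrium: 110.875 − 0.02q = 2 + 0.02q → q* = 2721.875, p* = 56.4375.
The subsidy lowers effective supply by 11.85: p = 0.02q − 9.85.
New quantity: 110.875 − 0.02q = 0.02q − 9.85 → q' = 3018.125.
Overproduction Δq = 3018.125 − 2721.875 = 296.25; wedge = subsidy = 11.85.
Welfare loss = ½ × 296.25 × 11.85 = $1755.28 thousand.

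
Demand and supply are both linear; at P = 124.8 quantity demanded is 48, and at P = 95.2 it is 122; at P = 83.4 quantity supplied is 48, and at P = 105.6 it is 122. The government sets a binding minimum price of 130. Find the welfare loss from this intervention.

1821.61

Demand slope = (95.2 − 124.8)/(122 − 48) = −0.4, so P = 144 − 0.4Q.
Supply slope = (105.6 − 83.4)/(122 − 48) = 0.3, so P = 69 + 0.3Q.
Competitive equilibrium: 144 − 0.4Q = 69 + 0.3Q → Q* = 107.1429, P* = 101.1429.
At the floor P = 130, quantity demanded = (144 − 130)/0.4 = 35.
Sellers' marginal cost at Q' = 35: 69 + 0.3·35 = 79.5.
ΔQ = 107.1429 − 35 = 72.1429; wedge = 130 − 79.5 = 50.5.
DWL = ½ × 72.1429 × 50.5 = 1821.61.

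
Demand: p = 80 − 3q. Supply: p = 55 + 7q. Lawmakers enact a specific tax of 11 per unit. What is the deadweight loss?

Competitive equilibrium: 80 − 3q = 55 + 7q → q* = 2.5, p* = 72.5.
With the tax, the buyer price exceeds the seller price by 11: (80 − 3q) − (55 + 7q) = 11 → q' = 1.4.
Δq = 2.5 − 1.4 = 1.1; the wedge equals the tax, 11.
Welfare loss = ½ × 1.1 × 11 = 6.05.

6.05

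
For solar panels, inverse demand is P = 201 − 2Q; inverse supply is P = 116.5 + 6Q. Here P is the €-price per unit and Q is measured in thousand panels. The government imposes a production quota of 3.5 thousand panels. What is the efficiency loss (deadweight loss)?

€199.52 thousand

Competitive equilibrium: 201 − 2Q = 116.5 + 6Q → Q* = 10.5625, P* = 179.875.
At Q = 3.5: demand price = 201 − 2·3.5 = 194; supply price = 116.5 + 6·3.5 = 137.5.
ΔQ = 10.5625 − 3.5 = 7.0625; wedge = 194 − 137.5 = 56.5.
The triangle = ½ × 7.0625 × 56.5 = €199.52 thousand.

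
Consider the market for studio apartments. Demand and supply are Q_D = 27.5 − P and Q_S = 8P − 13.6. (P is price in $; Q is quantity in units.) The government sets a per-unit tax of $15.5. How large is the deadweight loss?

$106.78

In inverse form: demand P = 27.5 − Q, supply P = 1.7 + 0.125Q.
Competitive equilibrium: 27.5 − Q = 1.7 + 0.125Q → Q* = 22.9333, P* = 4.5667.
With the tax, the buyer price exceeds the seller price by 15.5: (27.5 − Q) − (1.7 + 0.125Q) = 15.5 → Q' = 9.1556.
ΔQ = 22.9333 − 9.1556 = 13.7777; the wedge equals the tax, 15.5.
Welfare loss = ½ × 13.7777 × 15.5 = $106.78.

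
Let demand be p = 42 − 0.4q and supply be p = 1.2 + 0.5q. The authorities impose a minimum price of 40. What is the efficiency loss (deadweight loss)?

Competitive equilibrium: 42 − 0.4q = 1.2 + 0.5q → q* = 45.3333, p* = 23.8667.
At the floor p = 40, quantity demanded = (42 − 40)/0.4 = 5.
Sellers' marginal cost at q' = 5: 1.2 + 0.5·5 = 3.7.
Δq = 45.3333 − 5 = 40.3333; wedge = 40 − 3.7 = 36.3.
Deadweight loss = ½ × 40.3333 × 36.3 = 732.05.

732.05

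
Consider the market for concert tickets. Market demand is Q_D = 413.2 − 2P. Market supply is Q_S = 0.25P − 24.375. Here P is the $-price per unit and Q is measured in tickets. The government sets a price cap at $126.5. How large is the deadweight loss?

$649.83

In inverse form: demand P = 206.6 − 0.5Q, supply P = 97.5 + 4Q.
Competitive equilibrium: 206.6 − 0.5Q = 97.5 + 4Q → Q* = 24.244444, P* = 194.477778.
At the ceiling P = 126.5, quantity supplied = (126.5 − 97.5)/4 = 7.25.
Willingness to pay at Q' = 7.25: 206.6 − 0.5·7.25 = 202.975.
ΔQ = 24.244444 − 7.25 = 16.994444; wedge = 202.975 − 126.5 = 76.475.
Deadweight loss = ½ × 16.994444 × 76.475 = $649.83.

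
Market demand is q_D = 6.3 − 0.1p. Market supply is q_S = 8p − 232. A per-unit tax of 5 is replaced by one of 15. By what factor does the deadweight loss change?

9

In inverse form: demand p = 63 − 10q, supply p = 29 + 0.125q.
Competitive equilibrium: 63 − 10q = 29 + 0.125q → q* = 3.358, p* = 29.4198.
For a per-unit tax t: Δq = t/10.125, so DWL = ½·t·(t/10.125) = t²/20.25.
At t = 5: DWL = 1.235. At t = 15: DWL = 11.111.
Ratio = (15/5)² = 9.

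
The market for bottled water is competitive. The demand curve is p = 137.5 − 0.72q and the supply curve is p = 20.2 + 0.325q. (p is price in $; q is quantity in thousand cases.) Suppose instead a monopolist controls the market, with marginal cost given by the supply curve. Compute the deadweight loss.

$1095.53 thousand

Competitive equilibrium: 137.5 − 0.72q = 20.2 + 0.325q → q* = 112.2488, p* = 56.6809.
Marginal revenue: MR = 137.5 − 1.44q. Set MR = MC: 137.5 − 1.44q = 20.2 + 0.325q → q_m = 66.4589.
Price p_m = 137.5 − 0.72·66.4589 = 89.6496; MC(q_m) = 20.2 + 0.325·66.4589 = 41.7991.
Competitive q* = 112.2488, so Δq = 45.7899; wedge = 89.6496 − 41.7991 = 47.8505.
DWL = ½ × 45.7899 × 47.8505 = $1095.53 thousand.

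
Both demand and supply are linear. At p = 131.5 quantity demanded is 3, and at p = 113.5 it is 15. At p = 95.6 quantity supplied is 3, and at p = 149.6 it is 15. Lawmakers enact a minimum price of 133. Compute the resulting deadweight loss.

146.30

Demand slope = (113.5 − 131.5)/(15 − 3) = −1.5, so p = 136 − 1.5q.
Supply slope = (149.6 − 95.6)/(15 − 3) = 4.5, so p = 82.1 + 4.5q.
Competitive equilibrium: 136 − 1.5q = 82.1 + 4.5q → q* = 8.9833, p* = 122.525.
At the floor p = 133, quantity demanded = (136 − 133)/1.5 = 2.
Sellers' marginal cost at q' = 2: 82.1 + 4.5·2 = 91.1.
Δq = 8.9833 − 2 = 6.9833; wedge = 133 − 91.1 = 41.9.
DWL = ½ × 6.9833 × 41.9 = 146.30.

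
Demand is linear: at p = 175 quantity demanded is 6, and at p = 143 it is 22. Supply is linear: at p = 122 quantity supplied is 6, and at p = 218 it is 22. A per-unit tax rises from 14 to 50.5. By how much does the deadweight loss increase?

147.14

Demand slope = (143 − 175)/(22 − 6) = −2, so p = 187 − 2q.
Supply slope = (218 − 122)/(22 − 6) = 6, so p = 86 + 6q.
Competitive equilibrium: 187 − 2q = 86 + 6q → q* = 12.625, p* = 161.75.
For a per-unit tax t: Δq = t/8, so DWL = ½·t·(t/8) = t²/16.
At t = 14: DWL = 12.25. At t = 50.5: DWL = 159.391.
Increase = 159.391 − 12.25 = 147.14.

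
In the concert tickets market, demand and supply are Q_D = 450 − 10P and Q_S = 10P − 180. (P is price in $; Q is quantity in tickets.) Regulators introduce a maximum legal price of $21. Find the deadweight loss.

$1102.50

In inverse form: demand P = 45 − 0.1Q, supply P = 18 + 0.1Q.
Competitive equilibrium: 45 − 0.1Q = 18 + 0.1Q → Q* = 135, P* = 31.5.
At the ceiling P = 21, quantity supplied = (21 − 18)/0.1 = 30.
Willingness to pay at Q' = 30: 45 − 0.1·30 = 42.
ΔQ = 135 − 30 = 105; wedge = 42 − 21 = 21.
Deadweight loss = ½ × 105 × 21 = $1102.50.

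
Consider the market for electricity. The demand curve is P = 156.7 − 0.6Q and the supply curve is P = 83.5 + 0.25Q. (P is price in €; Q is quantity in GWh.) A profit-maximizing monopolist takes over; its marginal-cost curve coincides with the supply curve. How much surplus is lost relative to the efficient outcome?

€539.68

Competitive equilibrium: 156.7 − 0.6Q = 83.5 + 0.25Q → Q* = 86.1176, P* = 105.0294.
Marginal revenue: MR = 156.7 − 1.2Q. Set MR = MC: 156.7 − 1.2Q = 83.5 + 0.25Q → Q_m = 50.4828.
Price P_m = 156.7 − 0.6·50.4828 = 126.4103; MC(Q_m) = 83.5 + 0.25·50.4828 = 96.1207.
Competitive Q* = 86.1176, so ΔQ = 35.6348; wedge = 126.4103 − 96.1207 = 30.2896.
Deadweight loss = ½ × 35.6348 × 30.2896 = €539.68.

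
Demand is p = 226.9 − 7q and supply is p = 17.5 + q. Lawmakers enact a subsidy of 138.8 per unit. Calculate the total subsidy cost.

Competitive equilibrium: 226.9 − 7q = 17.5 + q → q* = 26.175, p* = 43.675.
The subsidy lowers effective supply by 138.8: p = q − 121.3.
New quantity: 226.9 − 7q = q − 121.3 → q' = 43.525.
Total subsidy cost = 138.8 × 43.525 = 6041.27.

6041.27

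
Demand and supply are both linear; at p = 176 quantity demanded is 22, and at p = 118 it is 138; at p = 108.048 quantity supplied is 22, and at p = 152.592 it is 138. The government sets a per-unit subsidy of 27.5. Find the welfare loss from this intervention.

Demand slope = (118 − 176)/(138 − 22) = −0.5, so p = 187 − 0.5q.
Supply slope = (152.592 − 108.048)/(138 − 22) = 0.384, so p = 99.6 + 0.384q.
Competitive equilibrium: 187 − 0.5q = 99.6 + 0.384q → q* = 98.8688, p* = 137.5656.
The subsidy lowers effective supply by 27.5: p = 72.1 + 0.384q.
New quantity: 187 − 0.5q = 72.1 + 0.384q → q' = 129.9774.
Overproduction Δq = 129.9774 − 98.8688 = 31.1086; wedge = subsidy = 27.5.
Welfare loss = ½ × 31.1086 × 27.5 = 427.74.

427.74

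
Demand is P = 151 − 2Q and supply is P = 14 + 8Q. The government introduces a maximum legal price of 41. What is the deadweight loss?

533.03

Competitive equilibrium: 151 − 2Q = 14 + 8Q → Q* = 13.7, P* = 123.6.
At the ceiling P = 41, quantity supplied = (41 − 14)/8 = 3.375.
Willingness to pay at Q' = 3.375: 151 − 2·3.375 = 144.25.
ΔQ = 13.7 − 3.375 = 10.325; wedge = 144.25 − 41 = 103.25.
Welfare loss = ½ × 10.325 × 103.25 = 533.03.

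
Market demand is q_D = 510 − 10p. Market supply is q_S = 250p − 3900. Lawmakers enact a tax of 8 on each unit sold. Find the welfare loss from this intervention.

307.69

In inverse form: demand p = 51 − 0.1q, supply p = 15.6 + 0.004q.
Competitive equilibrium: 51 − 0.1q = 15.6 + 0.004q → q* = 340.3846, p* = 16.9615.
With the tax, the buyer price exceeds the seller price by 8: (51 − 0.1q) − (15.6 + 0.004q) = 8 → q' = 263.4615.
Δq = 340.3846 − 263.4615 = 76.9231; the wedge equals the tax, 8.
Welfare loss = ½ × 76.9231 × 8 = 307.69.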